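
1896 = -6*(-316) 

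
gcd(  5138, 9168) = 2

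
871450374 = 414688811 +456761563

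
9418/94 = 100  +  9/47= 100.19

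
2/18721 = 2/18721 = 0.00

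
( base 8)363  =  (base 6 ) 1043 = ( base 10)243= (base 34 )75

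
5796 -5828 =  - 32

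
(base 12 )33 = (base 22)1H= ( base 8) 47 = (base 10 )39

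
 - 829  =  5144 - 5973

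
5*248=1240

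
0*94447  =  0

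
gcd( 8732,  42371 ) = 1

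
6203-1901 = 4302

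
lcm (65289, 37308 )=261156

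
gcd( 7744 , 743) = 1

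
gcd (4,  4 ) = 4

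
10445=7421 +3024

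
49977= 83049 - 33072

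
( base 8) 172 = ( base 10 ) 122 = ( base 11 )101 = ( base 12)a2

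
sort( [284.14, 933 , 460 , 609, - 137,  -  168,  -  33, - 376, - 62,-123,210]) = [  -  376, - 168, - 137,-123,  -  62, - 33,210,284.14, 460, 609 , 933]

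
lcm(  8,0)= 0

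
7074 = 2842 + 4232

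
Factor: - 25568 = - 2^5*17^1*47^1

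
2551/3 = 850  +  1/3 = 850.33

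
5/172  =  5/172 = 0.03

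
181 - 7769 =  - 7588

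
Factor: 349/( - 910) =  - 2^( - 1)*5^( - 1 )*7^( - 1)*13^( - 1 )*349^1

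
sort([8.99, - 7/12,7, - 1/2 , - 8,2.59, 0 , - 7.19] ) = [ - 8,-7.19,- 7/12, - 1/2, 0, 2.59,7,8.99 ]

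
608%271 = 66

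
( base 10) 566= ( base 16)236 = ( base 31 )i8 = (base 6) 2342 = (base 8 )1066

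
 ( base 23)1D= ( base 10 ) 36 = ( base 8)44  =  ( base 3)1100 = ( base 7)51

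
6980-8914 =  - 1934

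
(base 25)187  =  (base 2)1101000000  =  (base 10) 832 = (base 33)P7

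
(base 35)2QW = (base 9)4578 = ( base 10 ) 3392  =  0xd40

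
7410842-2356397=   5054445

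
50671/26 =1948 +23/26 = 1948.88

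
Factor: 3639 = 3^1*1213^1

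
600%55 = 50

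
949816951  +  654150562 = 1603967513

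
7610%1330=960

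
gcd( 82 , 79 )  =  1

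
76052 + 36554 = 112606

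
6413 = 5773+640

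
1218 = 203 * 6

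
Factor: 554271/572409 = 3^( - 1 )*47^1*3931^1*63601^( - 1)=184757/190803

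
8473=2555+5918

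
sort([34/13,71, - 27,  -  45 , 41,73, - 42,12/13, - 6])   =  [ -45, - 42, - 27,-6, 12/13,34/13 , 41, 71,73 ]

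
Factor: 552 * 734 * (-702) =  - 2^5*3^4*13^1 * 23^1*367^1   =  - 284427936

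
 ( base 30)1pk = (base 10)1670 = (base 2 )11010000110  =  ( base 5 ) 23140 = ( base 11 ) 1289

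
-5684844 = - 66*86134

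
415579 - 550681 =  - 135102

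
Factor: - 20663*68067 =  - 3^3*2521^1*20663^1 = - 1406468421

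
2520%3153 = 2520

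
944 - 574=370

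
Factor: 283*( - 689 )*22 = -4289714 = - 2^1*11^1*13^1*53^1*283^1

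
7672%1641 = 1108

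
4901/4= 1225 + 1/4 = 1225.25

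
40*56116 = 2244640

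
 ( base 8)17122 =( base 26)BCE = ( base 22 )g0i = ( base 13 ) 36C1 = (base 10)7762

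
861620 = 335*2572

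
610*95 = 57950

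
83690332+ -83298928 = 391404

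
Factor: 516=2^2 * 3^1 * 43^1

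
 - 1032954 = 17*( - 60762)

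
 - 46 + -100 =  - 146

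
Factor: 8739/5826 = 2^( - 1)* 3^1 = 3/2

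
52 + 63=115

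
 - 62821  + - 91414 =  - 154235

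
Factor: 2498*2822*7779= 2^2*3^1*17^1*83^1 * 1249^1*2593^1 = 54836940324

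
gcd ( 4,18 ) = 2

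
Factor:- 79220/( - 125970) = 466/741= 2^1* 3^( - 1 )*13^(-1 )*19^(-1) *233^1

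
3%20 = 3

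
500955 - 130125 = 370830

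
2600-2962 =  - 362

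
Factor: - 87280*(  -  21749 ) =1898252720  =  2^4*5^1*7^1 * 13^1*239^1*1091^1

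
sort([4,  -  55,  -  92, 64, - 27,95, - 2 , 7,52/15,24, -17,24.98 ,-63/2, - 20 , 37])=[  -  92, - 55,  -  63/2,  -  27, -20,  -  17, - 2,  52/15, 4,7, 24 , 24.98, 37 , 64,95 ]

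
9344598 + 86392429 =95737027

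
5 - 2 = 3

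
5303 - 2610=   2693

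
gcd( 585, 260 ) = 65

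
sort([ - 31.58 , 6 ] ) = [ - 31.58, 6 ] 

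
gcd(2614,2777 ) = 1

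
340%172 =168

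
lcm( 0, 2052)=0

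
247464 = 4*61866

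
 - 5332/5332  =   - 1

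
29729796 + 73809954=103539750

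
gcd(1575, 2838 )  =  3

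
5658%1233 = 726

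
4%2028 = 4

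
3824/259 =3824/259=14.76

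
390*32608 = 12717120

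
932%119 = 99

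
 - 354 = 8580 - 8934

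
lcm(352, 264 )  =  1056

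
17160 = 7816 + 9344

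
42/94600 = 21/47300 = 0.00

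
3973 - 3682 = 291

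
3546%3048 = 498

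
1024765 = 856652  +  168113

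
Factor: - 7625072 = -2^4*7^1*13^1*5237^1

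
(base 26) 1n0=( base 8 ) 2372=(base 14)670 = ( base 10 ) 1274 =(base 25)20O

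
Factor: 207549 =3^3 * 7687^1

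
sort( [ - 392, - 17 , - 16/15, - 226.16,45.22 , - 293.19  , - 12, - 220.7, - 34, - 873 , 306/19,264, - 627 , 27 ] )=[ - 873,- 627,  -  392,-293.19, - 226.16,-220.7 , - 34, - 17, - 12, - 16/15,  306/19, 27,45.22,264]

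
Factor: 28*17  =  476 = 2^2*7^1*17^1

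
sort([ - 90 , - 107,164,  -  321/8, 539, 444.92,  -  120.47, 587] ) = [-120.47,-107,-90, - 321/8,164, 444.92, 539, 587]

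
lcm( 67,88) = 5896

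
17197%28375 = 17197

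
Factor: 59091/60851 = 3^1*7^(-1 )*8693^( - 1)* 19697^1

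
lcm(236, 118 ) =236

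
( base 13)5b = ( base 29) 2i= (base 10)76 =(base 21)3d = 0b1001100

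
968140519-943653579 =24486940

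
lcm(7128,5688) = 563112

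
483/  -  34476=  - 1+ 11331/11492 = - 0.01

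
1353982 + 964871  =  2318853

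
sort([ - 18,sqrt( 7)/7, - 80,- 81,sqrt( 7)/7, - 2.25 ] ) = [ - 81, -80, - 18, - 2.25, sqrt( 7 )/7, sqrt( 7 ) /7]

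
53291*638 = 33999658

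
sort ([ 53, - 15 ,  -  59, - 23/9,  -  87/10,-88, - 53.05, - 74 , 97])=[-88 , - 74,- 59, - 53.05, -15, - 87/10, -23/9,53,97]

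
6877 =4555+2322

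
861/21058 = 861/21058 = 0.04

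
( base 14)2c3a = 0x1ED4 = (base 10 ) 7892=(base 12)4698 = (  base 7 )32003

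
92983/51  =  92983/51 = 1823.20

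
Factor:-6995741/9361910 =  - 2^( - 1 )*5^( - 1 ) * 67^( - 1 )*89^( - 1)*157^(-1 )* 821^1*8521^1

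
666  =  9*74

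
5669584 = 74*76616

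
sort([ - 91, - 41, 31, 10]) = [ - 91, -41, 10, 31] 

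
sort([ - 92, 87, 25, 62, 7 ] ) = [  -  92, 7,25,62, 87 ] 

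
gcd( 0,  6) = 6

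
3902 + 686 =4588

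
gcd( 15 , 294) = 3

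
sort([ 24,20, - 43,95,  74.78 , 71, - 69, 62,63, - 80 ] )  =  [ - 80, - 69, - 43, 20, 24,62,63,71,74.78 , 95]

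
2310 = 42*55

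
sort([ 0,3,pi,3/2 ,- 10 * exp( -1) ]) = [  -  10 * exp( - 1 ),0, 3/2,3, pi ] 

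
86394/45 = 1919  +  13/15 = 1919.87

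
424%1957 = 424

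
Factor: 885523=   23^1*38501^1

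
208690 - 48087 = 160603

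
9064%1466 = 268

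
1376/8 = 172 =172.00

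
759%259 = 241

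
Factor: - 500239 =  - 500239^1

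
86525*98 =8479450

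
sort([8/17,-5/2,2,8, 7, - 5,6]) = [-5,-5/2,8/17,2,6,7,8]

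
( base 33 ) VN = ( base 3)1102202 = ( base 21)27H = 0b10000010110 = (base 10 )1046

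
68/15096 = 1/222=0.00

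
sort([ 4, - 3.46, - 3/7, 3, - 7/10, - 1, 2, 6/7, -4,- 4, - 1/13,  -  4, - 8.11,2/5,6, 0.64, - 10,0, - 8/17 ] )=[ - 10,- 8.11,-4, - 4, - 4, - 3.46, -1,  -  7/10, - 8/17, - 3/7, - 1/13, 0 , 2/5,0.64, 6/7,  2,3, 4 , 6 ]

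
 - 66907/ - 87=66907/87 = 769.05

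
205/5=41 = 41.00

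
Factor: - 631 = - 631^1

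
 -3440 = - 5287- - 1847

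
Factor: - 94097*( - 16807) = 7^5 * 73^1 * 1289^1 = 1581488279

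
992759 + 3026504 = 4019263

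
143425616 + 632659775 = 776085391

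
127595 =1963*65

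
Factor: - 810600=- 2^3*3^1*5^2*7^1* 193^1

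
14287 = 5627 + 8660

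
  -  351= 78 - 429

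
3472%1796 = 1676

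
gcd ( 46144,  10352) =16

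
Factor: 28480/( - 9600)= - 2^( - 1)*3^(  -  1 )*5^( -1)*89^1 = - 89/30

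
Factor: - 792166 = -2^1 *17^1 * 23^1*1013^1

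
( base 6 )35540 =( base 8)12064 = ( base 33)4OO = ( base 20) cic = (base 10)5172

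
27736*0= 0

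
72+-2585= - 2513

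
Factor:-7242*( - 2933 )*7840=2^6*3^1*5^1*7^3* 17^1*71^1 * 419^1 = 166527762240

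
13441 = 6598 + 6843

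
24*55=1320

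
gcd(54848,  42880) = 64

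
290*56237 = 16308730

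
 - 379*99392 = - 37669568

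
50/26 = 1  +  12/13 = 1.92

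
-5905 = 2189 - 8094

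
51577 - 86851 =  - 35274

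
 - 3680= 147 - 3827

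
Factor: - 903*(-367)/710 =331401/710  =  2^(  -  1)*3^1*5^ ( - 1)*7^1*43^1 * 71^( - 1 )*367^1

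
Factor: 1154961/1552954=2^( - 1 )*3^2*13^( -1 )*181^1*709^1*59729^(-1 )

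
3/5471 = 3/5471=0.00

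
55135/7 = 7876+ 3/7 =7876.43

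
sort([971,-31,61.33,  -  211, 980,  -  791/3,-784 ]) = [ - 784,  -  791/3, - 211,-31,61.33,  971, 980]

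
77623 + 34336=111959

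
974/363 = 2 + 248/363  =  2.68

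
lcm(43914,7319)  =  43914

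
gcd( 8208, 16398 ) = 18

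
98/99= 98/99 = 0.99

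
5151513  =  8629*597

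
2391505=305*7841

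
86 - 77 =9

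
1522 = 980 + 542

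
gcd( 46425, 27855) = 9285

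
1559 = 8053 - 6494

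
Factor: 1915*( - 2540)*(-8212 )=39943989200  =  2^4 * 5^2*127^1*383^1*2053^1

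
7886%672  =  494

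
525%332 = 193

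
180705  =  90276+90429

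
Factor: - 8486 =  - 2^1*4243^1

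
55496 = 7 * 7928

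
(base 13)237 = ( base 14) 1D6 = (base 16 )180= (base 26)EK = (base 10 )384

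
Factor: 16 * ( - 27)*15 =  - 6480 = -2^4* 3^4*5^1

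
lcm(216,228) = 4104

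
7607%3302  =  1003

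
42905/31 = 1384 + 1/31 =1384.03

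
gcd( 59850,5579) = 7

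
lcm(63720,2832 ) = 127440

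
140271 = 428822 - 288551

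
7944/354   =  22 + 26/59 = 22.44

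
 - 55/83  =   - 1+28/83 = - 0.66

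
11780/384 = 2945/96=30.68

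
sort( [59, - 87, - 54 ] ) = [ - 87, - 54,59]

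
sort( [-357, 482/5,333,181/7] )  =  [ - 357,181/7,482/5,333]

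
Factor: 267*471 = 3^2*89^1*157^1=125757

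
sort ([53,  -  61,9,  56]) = [ - 61,9, 53, 56 ]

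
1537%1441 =96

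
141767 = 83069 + 58698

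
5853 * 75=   438975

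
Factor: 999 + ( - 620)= 379 = 379^1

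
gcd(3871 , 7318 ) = 1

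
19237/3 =6412 + 1/3 = 6412.33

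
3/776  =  3/776 = 0.00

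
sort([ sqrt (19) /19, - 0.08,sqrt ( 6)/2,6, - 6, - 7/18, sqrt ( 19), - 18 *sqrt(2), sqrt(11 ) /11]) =[ - 18  *  sqrt(2), - 6, - 7/18, - 0.08, sqrt (19)/19, sqrt(11)/11, sqrt( 6 )/2, sqrt ( 19)  ,  6] 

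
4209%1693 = 823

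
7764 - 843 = 6921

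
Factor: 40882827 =3^1 * 13627609^1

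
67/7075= 67/7075= 0.01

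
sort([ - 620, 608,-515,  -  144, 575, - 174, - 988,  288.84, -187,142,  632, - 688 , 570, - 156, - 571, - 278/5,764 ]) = [ - 988, - 688, - 620, - 571,-515, - 187,-174,  -  156, - 144,-278/5 , 142 , 288.84, 570,575,  608, 632, 764]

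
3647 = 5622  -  1975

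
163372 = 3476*47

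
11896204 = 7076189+4820015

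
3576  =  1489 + 2087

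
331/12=27+ 7/12 =27.58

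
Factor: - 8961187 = -53^1 * 169079^1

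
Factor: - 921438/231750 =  - 497/125 = - 5^( -3 )*7^1*71^1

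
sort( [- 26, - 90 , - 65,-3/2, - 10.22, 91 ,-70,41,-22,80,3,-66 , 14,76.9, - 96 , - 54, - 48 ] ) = [ - 96, - 90, - 70,- 66, - 65,- 54,-48 , -26, - 22,  -  10.22, - 3/2, 3 , 14,41 , 76.9,80,91]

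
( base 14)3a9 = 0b1011100001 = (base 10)737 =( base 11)610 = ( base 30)OH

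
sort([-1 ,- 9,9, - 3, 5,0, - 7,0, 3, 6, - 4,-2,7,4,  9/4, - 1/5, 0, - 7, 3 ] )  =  [-9 , - 7, - 7, -4 ,-3, - 2,-1, - 1/5,0, 0,0,9/4,3,3,4,  5,6,7, 9 ]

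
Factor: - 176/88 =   -  2= -2^1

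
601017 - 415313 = 185704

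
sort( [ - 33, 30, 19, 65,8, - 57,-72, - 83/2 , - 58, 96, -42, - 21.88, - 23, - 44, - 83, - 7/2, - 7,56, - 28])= [ -83, - 72 , - 58,-57, - 44,-42, - 83/2, - 33, - 28 ,  -  23 , - 21.88, - 7, - 7/2, 8, 19, 30,  56, 65, 96] 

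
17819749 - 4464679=13355070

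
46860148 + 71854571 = 118714719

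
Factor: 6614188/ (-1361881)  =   -2^2*7^1* 53^1* 79^(  -  1)*4457^1*17239^( - 1)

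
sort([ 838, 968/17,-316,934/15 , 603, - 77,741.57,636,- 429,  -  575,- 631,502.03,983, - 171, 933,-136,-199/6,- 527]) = [- 631, - 575, - 527, - 429, - 316,- 171  ,-136, - 77,-199/6, 968/17,934/15 , 502.03,603,636, 741.57,838,933, 983]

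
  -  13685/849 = -13685/849= -16.12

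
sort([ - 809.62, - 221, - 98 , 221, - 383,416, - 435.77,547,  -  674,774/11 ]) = [ - 809.62, - 674, - 435.77, - 383, - 221, - 98, 774/11,221,416,547 ] 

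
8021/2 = 4010 + 1/2 = 4010.50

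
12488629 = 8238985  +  4249644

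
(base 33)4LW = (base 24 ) 8jh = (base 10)5081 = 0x13d9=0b1001111011001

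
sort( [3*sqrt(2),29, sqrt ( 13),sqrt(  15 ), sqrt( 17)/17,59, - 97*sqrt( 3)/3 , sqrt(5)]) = [ - 97 * sqrt( 3 ) /3, sqrt( 17 )/17, sqrt(5 ), sqrt(13) , sqrt(15 ), 3 * sqrt(2 ), 29, 59]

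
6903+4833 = 11736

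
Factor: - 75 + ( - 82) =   -  157^1  =  - 157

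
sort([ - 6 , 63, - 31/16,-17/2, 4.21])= [ - 17/2,  -  6 , - 31/16  ,  4.21  ,  63]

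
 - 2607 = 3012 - 5619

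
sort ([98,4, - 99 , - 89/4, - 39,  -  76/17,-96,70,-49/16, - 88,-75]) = [ - 99, - 96, - 88, - 75, - 39, - 89/4, - 76/17,-49/16,4, 70,98] 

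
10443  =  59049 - 48606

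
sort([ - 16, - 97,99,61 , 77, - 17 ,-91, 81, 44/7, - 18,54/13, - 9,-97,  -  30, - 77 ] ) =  [-97, - 97,-91, - 77,-30, - 18 , - 17, - 16, - 9, 54/13, 44/7, 61, 77, 81, 99 ] 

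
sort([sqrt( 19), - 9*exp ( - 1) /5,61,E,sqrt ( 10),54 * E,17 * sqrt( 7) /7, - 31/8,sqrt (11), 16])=[ - 31/8, - 9 * exp( - 1) /5 , E,sqrt ( 10),sqrt( 11) , sqrt( 19 ),17 *sqrt ( 7) /7,16,61, 54 * E]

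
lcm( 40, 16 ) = 80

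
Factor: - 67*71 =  - 4757 = - 67^1*71^1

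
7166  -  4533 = 2633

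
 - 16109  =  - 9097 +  - 7012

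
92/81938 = 46/40969= 0.00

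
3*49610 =148830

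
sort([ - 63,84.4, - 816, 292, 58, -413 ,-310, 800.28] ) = [-816 ,-413, -310, - 63 , 58, 84.4, 292,800.28 ]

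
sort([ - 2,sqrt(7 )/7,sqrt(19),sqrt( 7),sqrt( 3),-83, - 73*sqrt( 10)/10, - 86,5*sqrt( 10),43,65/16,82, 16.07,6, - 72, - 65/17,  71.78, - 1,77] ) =[  -  86, - 83, - 72 , - 73*sqrt( 10)/10, - 65/17, -2, - 1,sqrt ( 7 ) /7, sqrt( 3 ),sqrt( 7),  65/16, sqrt( 19),6, 5* sqrt(10 ),  16.07, 43, 71.78,77 , 82 ]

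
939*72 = 67608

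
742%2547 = 742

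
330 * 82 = 27060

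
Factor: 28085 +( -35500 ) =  - 5^1*1483^1 = -7415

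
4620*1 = 4620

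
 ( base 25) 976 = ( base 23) AMA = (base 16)16AE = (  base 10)5806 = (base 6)42514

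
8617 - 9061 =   -  444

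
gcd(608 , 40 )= 8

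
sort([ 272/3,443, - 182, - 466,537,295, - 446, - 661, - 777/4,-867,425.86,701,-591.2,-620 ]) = [ - 867,-661, - 620, -591.2, - 466 , -446, - 777/4, - 182,272/3, 295,425.86,443,537,701 ] 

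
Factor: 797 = 797^1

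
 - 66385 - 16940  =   - 83325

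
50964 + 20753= 71717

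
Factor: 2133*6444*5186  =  2^3 * 3^5*79^1*179^1*2593^1 = 71281839672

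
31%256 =31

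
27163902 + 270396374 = 297560276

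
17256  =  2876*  6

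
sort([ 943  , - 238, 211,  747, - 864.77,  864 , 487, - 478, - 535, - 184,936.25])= [ - 864.77, - 535, - 478 , - 238 , - 184,211,487, 747,864,936.25 , 943] 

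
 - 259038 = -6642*39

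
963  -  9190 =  - 8227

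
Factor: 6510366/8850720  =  1085061/1475120 = 2^( - 4 ) * 3^1*5^( - 1 )*18439^(  -  1 )*361687^1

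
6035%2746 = 543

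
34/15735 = 34/15735 = 0.00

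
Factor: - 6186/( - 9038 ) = 3^1*1031^1 * 4519^( - 1 ) = 3093/4519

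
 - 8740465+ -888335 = - 9628800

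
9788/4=2447 = 2447.00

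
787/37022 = 787/37022 = 0.02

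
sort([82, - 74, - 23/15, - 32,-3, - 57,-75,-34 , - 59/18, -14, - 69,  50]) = [  -  75, - 74, - 69, - 57, - 34, - 32, - 14 , - 59/18, - 3, - 23/15,50,82]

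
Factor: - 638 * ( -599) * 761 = 290825282  =  2^1 * 11^1*29^1 * 599^1 * 761^1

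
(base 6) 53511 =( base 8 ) 16223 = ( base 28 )997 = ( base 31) 7IU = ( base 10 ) 7315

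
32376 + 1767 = 34143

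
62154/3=20718 = 20718.00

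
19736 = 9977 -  - 9759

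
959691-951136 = 8555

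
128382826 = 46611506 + 81771320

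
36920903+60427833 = 97348736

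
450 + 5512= 5962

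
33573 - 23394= 10179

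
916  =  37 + 879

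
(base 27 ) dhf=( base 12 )5913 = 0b10011011011111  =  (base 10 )9951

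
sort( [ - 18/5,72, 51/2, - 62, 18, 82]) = [ - 62, - 18/5,18, 51/2, 72, 82] 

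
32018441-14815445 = 17202996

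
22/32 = 11/16 = 0.69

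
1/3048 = 1/3048 = 0.00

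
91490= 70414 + 21076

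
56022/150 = 9337/25 = 373.48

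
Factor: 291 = 3^1*97^1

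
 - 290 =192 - 482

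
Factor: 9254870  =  2^1 *5^1*925487^1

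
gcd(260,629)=1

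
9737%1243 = 1036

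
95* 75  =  7125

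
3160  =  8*395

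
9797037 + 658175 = 10455212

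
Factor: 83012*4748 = 2^4* 1187^1*20753^1 = 394140976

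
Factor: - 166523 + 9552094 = 9385571 = 13^1*47^1 * 15361^1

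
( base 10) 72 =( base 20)3c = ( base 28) 2G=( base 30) 2c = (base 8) 110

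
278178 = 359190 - 81012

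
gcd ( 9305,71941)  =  1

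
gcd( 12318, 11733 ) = 3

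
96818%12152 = 11754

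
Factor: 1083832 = 2^3 * 135479^1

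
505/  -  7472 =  - 505/7472 = - 0.07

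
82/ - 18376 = -1+ 9147/9188  =  - 0.00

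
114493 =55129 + 59364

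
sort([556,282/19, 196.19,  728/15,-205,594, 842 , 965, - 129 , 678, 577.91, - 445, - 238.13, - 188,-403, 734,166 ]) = [  -  445,- 403,-238.13, - 205, - 188, - 129, 282/19, 728/15,166,196.19,556  ,  577.91,594, 678,734, 842,965 ] 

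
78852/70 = 1126 + 16/35=1126.46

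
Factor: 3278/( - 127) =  - 2^1*11^1*127^(  -  1)*149^1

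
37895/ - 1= - 37895/1=- 37895.00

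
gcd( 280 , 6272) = 56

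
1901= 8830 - 6929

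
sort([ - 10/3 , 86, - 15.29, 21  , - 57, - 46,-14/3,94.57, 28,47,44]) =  [  -  57,  -  46,-15.29,-14/3, - 10/3, 21, 28,44,47,86,94.57 ] 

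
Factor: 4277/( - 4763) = -7^1*11^( - 1)*13^1*47^1* 433^ (-1)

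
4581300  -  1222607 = 3358693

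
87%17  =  2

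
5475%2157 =1161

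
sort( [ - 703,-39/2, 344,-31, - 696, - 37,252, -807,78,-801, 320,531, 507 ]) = [ - 807, - 801, - 703 , - 696, - 37 , - 31,-39/2, 78, 252, 320,344, 507, 531 ]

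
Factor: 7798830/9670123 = 2^1 * 3^1  *  5^1*13^1*19997^1 * 9670123^ ( - 1 ) 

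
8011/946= 8011/946 = 8.47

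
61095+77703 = 138798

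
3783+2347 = 6130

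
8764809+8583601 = 17348410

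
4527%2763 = 1764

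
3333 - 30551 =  - 27218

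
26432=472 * 56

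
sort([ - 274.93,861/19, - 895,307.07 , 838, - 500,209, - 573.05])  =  [ - 895, - 573.05, - 500,-274.93,861/19,209,307.07, 838]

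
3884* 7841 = 30454444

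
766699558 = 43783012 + 722916546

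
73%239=73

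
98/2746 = 49/1373  =  0.04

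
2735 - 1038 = 1697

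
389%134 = 121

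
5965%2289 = 1387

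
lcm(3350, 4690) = 23450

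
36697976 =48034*764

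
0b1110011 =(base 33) 3G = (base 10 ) 115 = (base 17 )6d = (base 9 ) 137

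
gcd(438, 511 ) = 73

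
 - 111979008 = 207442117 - 319421125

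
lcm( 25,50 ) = 50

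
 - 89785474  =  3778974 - 93564448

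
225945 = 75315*3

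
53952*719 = 38791488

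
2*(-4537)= -9074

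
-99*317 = - 31383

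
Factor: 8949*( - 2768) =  - 2^4 * 3^1 * 19^1*157^1*173^1 = - 24770832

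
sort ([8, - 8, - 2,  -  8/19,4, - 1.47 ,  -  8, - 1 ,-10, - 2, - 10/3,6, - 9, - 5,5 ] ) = [ - 10, - 9  , - 8, - 8 , - 5, - 10/3, - 2,  -  2, - 1.47, - 1, - 8/19,4,5  ,  6 , 8]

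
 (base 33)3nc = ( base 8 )7706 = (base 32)3u6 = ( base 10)4038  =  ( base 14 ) 1686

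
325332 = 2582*126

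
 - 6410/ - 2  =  3205/1=3205.00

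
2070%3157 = 2070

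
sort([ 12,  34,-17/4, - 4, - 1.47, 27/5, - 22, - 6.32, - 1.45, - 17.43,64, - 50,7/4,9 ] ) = [ - 50,  -  22, - 17.43, -6.32, - 17/4, - 4, - 1.47, - 1.45, 7/4,27/5,9, 12, 34,64]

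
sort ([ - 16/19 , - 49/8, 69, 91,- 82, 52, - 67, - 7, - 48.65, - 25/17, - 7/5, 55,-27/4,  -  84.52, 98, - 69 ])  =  [ - 84.52, - 82, - 69, - 67, - 48.65, - 7,-27/4,-49/8, - 25/17, - 7/5, - 16/19, 52, 55,69, 91, 98]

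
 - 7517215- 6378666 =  - 13895881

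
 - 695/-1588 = 695/1588 = 0.44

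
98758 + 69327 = 168085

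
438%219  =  0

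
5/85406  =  5/85406 = 0.00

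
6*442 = 2652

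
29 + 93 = 122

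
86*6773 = 582478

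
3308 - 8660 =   -  5352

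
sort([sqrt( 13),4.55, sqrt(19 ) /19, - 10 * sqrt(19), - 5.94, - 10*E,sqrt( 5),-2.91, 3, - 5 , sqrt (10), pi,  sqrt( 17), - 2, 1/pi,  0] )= [ - 10 * sqrt(19), - 10*E, -5.94, - 5, - 2.91, - 2,0,sqrt(19 ) /19,1/pi, sqrt(5) , 3, pi, sqrt( 10),sqrt( 13 ), sqrt( 17), 4.55]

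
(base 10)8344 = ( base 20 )10h4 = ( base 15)2714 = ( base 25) D8J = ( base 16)2098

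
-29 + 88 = 59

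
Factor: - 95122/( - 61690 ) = 5^( - 1) * 31^ ( - 1 )  *239^1 = 239/155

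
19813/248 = 79 + 221/248= 79.89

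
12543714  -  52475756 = -39932042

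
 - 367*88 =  - 32296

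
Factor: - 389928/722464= - 231/428 = -2^(-2 )*3^1*7^1 *11^1 * 107^( - 1)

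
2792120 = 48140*58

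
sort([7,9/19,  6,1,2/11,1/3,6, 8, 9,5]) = [2/11,1/3,9/19, 1,5, 6,6 , 7, 8,9 ]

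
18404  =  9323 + 9081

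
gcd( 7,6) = 1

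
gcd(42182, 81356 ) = 2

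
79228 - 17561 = 61667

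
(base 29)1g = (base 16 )2D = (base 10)45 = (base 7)63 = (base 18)29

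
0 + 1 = 1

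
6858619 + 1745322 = 8603941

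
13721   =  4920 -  - 8801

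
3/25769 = 3/25769 = 0.00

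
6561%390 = 321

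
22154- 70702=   -  48548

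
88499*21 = 1858479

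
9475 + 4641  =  14116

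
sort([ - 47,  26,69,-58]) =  [ - 58, - 47, 26,  69 ] 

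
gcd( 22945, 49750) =5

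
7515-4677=2838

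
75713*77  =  5829901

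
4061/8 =507 + 5/8 = 507.62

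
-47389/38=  - 1248  +  35/38=-1247.08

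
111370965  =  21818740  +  89552225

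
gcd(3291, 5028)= 3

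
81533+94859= 176392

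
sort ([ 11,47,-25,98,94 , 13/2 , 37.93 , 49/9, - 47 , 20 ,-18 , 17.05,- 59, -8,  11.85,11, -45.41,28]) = [-59, -47,-45.41, - 25, - 18,  -  8,49/9, 13/2 , 11 , 11,  11.85,  17.05, 20, 28,37.93 , 47, 94 , 98]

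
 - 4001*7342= -29375342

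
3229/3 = 1076 + 1/3 =1076.33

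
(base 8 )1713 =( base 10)971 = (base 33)te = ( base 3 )1022222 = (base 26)1B9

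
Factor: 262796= 2^2*65699^1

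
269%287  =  269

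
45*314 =14130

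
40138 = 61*658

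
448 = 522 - 74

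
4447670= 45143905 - 40696235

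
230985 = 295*783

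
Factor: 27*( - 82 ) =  - 2214 = - 2^1*3^3*41^1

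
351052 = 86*4082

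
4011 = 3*1337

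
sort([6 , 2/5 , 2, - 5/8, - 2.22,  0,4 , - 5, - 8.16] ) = [ - 8.16, - 5, - 2.22,- 5/8, 0,2/5, 2, 4 , 6]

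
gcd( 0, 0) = 0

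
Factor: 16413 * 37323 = 612582399 = 3^3*11^1*13^1 * 29^1*5471^1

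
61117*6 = 366702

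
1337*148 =197876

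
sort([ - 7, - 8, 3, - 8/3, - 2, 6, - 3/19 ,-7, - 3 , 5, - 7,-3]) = [ - 8,- 7 , - 7, - 7 ,-3,- 3, - 8/3, - 2, - 3/19,  3, 5,  6]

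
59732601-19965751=39766850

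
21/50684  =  21/50684 = 0.00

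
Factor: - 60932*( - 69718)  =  2^3 * 11^1 * 3169^1*15233^1=4248057176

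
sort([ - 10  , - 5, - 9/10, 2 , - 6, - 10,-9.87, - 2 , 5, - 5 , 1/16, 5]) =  [ - 10 , - 10, - 9.87 , - 6, - 5, - 5, - 2, - 9/10,1/16,2,5 , 5]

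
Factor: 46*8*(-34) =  - 2^5 * 17^1*23^1 = -12512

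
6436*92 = 592112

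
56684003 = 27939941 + 28744062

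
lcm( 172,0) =0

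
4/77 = 4/77 = 0.05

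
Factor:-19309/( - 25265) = 5^ ( - 1) * 31^(-1) * 163^(-1)*19309^1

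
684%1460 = 684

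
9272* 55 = 509960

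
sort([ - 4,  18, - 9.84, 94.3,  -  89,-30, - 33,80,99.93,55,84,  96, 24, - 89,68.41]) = [-89, - 89 , - 33, - 30, - 9.84, - 4, 18,24,55,68.41,80,84,94.3, 96, 99.93]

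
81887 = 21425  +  60462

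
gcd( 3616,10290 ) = 2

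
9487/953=9 + 910/953 = 9.95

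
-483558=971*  ( - 498)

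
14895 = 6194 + 8701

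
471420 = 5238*90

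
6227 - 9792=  - 3565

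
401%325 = 76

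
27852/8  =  3481+1/2 = 3481.50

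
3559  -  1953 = 1606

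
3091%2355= 736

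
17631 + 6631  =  24262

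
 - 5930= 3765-9695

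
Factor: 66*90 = 5940= 2^2*3^3 * 5^1*11^1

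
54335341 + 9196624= 63531965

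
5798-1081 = 4717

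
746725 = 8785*85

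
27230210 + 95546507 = 122776717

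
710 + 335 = 1045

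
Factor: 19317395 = 5^1*19^1*203341^1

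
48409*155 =7503395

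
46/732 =23/366 = 0.06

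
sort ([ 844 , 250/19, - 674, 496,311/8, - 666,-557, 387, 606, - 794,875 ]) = [ - 794, - 674, - 666, - 557, 250/19, 311/8,  387,496, 606, 844, 875]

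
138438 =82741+55697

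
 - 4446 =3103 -7549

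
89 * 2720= 242080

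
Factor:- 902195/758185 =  - 7^1*149^1*173^1*151637^(-1) = -180439/151637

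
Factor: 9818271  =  3^2*1090919^1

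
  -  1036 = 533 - 1569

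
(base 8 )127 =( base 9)106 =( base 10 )87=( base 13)69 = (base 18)4f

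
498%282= 216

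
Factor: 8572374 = 2^1*3^2*476243^1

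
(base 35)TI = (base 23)1LL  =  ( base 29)16i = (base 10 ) 1033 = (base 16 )409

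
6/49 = 6/49   =  0.12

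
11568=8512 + 3056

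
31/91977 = 1/2967= 0.00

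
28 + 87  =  115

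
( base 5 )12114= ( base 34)QP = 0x38D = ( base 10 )909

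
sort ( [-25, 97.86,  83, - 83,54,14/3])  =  [ - 83, - 25,  14/3, 54, 83,97.86]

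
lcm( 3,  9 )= 9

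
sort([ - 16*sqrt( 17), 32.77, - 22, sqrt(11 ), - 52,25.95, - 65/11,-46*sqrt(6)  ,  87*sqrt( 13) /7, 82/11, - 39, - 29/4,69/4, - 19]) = [-46*sqrt(6), - 16*sqrt(17), - 52, - 39, - 22, - 19, - 29/4, - 65/11,sqrt(11 ),82/11,69/4,25.95,  32.77,87*sqrt (13) /7 ]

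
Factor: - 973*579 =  - 563367=- 3^1*7^1*139^1*193^1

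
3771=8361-4590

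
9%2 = 1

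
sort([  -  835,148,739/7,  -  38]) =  [ - 835,  -  38, 739/7,148 ] 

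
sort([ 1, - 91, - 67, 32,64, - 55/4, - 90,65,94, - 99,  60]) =[ - 99, - 91, - 90, - 67, - 55/4,1,  32,60,64,65,94 ]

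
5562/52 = 2781/26 = 106.96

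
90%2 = 0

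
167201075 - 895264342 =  - 728063267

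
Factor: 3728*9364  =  2^6*233^1*2341^1  =  34908992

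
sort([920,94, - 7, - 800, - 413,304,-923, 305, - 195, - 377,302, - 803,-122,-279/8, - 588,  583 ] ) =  [  -  923, - 803, - 800,-588,  -  413, - 377 ,-195, - 122,-279/8,- 7,94,302, 304, 305,583,920]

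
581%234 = 113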